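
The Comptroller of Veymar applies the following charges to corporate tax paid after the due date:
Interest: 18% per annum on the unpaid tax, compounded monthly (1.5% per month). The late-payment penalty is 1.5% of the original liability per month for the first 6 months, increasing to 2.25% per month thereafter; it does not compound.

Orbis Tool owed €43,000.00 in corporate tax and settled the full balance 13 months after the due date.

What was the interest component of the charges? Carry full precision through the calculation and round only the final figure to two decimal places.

Interest: €43,000.00 × ((1 + 0.015)^13 − 1) = €43,000.00 × 0.2135524… = €9,182.7551…

€9,182.76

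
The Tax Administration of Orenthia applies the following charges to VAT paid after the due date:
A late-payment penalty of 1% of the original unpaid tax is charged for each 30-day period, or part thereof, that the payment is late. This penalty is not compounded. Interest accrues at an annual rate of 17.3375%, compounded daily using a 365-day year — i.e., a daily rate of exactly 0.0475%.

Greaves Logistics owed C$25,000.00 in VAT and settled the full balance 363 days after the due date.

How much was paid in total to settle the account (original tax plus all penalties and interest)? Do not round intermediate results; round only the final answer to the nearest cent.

Penalty periods: ⌈363/30⌉ = 13; penalty = 13 × 1% × C$25,000.00 = C$3,250.00
Interest: C$25,000.00 × ((1 + 0.000475)^363 − 1) = C$25,000.00 × 0.18813406… = C$4,703.3516…
Total = C$25,000.00 + C$3,250.0000 + C$4,703.3516… = C$32,953.35

C$32,953.35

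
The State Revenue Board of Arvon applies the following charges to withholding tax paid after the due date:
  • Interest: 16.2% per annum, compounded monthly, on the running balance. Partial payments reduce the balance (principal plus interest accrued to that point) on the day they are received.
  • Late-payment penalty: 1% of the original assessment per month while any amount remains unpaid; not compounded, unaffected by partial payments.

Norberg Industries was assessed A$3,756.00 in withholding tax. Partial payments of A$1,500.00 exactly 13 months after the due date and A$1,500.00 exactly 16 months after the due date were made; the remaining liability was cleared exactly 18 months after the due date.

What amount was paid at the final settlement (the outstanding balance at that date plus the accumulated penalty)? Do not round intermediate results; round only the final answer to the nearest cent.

A$2,312.66

Monthly rate = 16.2% ÷ 12 = 1.35%
Balance at month 13: A$3,756.0000 × (1 + 0.0135)^13 = A$4,471.3058…
After A$1,500.00 payment: A$4,471.3058… − A$1,500.00 = A$2,971.3058…
Balance at month 16: A$2,971.3058… × (1 + 0.0135)^3 = A$3,093.2756…
After A$1,500.00 payment: A$3,093.2756… − A$1,500.00 = A$1,593.2756…
Balance at month 18: A$1,593.2756… × (1 + 0.0135)^2 = A$1,636.5844…
Penalty: 18 × 1% × A$3,756.00 = A$676.08
Final settlement = outstanding balance + penalty = A$1,636.5844… + A$676.08 = A$2,312.66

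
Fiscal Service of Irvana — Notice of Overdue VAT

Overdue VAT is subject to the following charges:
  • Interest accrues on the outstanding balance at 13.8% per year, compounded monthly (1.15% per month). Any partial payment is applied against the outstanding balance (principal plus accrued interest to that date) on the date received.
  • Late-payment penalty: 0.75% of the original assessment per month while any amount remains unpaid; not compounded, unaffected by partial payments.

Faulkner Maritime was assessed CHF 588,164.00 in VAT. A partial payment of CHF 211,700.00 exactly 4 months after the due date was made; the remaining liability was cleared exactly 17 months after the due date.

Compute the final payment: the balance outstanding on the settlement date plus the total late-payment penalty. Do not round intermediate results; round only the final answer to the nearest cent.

Balance at month 4: CHF 588,164.0000 × (1 + 0.0115)^4 = CHF 615,689.8405…
After CHF 211,700.00 payment: CHF 615,689.8405… − CHF 211,700.00 = CHF 403,989.8405…
Balance at month 17: CHF 403,989.8405… × (1 + 0.0115)^13 = CHF 468,734.5607…
Penalty: 17 × 0.75% × CHF 588,164.00 = CHF 74,990.91
Final settlement = outstanding balance + penalty = CHF 468,734.5607… + CHF 74,990.91 = CHF 543,725.47

CHF 543,725.47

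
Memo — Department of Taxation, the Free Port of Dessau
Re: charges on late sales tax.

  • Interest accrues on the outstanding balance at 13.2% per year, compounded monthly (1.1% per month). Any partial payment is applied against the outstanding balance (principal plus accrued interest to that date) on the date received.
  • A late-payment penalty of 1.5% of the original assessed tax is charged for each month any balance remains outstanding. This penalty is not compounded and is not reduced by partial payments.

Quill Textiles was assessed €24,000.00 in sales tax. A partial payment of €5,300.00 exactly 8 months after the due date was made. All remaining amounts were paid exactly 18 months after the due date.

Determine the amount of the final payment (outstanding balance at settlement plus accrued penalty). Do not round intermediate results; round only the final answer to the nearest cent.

Balance at month 8: €24,000.0000 × (1 + 0.011)^8 = €26,195.1257…
After €5,300.00 payment: €26,195.1257… − €5,300.00 = €20,895.1257…
Balance at month 18: €20,895.1257… × (1 + 0.011)^10 = €23,310.7659…
Penalty: 18 × 1.5% × €24,000.00 = €6,480.00
Final settlement = outstanding balance + penalty = €23,310.7659… + €6,480.00 = €29,790.77

€29,790.77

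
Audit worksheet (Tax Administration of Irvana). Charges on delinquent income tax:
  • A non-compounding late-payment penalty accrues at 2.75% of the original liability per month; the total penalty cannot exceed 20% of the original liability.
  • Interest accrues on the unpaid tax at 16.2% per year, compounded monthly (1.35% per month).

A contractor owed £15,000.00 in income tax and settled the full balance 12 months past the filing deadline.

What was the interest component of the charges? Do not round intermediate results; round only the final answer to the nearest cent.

Interest: £15,000.00 × ((1 + 0.0135)^12 − 1) = £15,000.00 × 0.1745866… = £2,618.7988…

£2,618.80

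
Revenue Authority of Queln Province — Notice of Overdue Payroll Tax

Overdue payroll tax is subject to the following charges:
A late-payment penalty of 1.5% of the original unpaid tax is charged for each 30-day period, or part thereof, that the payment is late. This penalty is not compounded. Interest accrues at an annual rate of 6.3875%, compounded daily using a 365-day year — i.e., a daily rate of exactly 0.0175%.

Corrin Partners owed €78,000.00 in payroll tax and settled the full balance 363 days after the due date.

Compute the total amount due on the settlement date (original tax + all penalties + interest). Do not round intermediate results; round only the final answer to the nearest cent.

€98,325.26

Penalty periods: ⌈363/30⌉ = 13; penalty = 13 × 1.5% × €78,000.00 = €15,210.00
Interest: €78,000.00 × ((1 + 0.000175)^363 − 1) = €78,000.00 × 0.06558020… = €5,115.2558…
Total = €78,000.00 + €15,210.0000 + €5,115.2558… = €98,325.26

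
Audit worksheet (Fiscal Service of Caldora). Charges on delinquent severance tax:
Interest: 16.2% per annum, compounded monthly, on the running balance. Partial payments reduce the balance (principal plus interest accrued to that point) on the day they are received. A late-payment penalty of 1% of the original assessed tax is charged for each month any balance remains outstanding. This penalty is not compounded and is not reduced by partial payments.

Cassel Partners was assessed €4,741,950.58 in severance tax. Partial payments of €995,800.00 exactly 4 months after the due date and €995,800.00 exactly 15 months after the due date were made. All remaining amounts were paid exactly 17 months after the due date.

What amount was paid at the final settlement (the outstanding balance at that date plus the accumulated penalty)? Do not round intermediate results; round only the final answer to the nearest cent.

€4,553,904.02

Monthly rate = 16.2% ÷ 12 = 1.35%
Balance at month 4: €4,741,950.5800 × (1 + 0.0135)^4 = €5,003,248.0597…
After €995,800.00 payment: €5,003,248.0597… − €995,800.00 = €4,007,448.0597…
Balance at month 15: €4,007,448.0597… × (1 + 0.0135)^11 = €4,644,395.3922…
After €995,800.00 payment: €4,644,395.3922… − €995,800.00 = €3,648,595.3922…
Balance at month 17: €3,648,595.3922… × (1 + 0.0135)^2 = €3,747,772.4243…
Penalty: 17 × 1% × €4,741,950.58 = €806,131.60…
Final settlement = outstanding balance + penalty = €3,747,772.4243… + €806,131.60… = €4,553,904.02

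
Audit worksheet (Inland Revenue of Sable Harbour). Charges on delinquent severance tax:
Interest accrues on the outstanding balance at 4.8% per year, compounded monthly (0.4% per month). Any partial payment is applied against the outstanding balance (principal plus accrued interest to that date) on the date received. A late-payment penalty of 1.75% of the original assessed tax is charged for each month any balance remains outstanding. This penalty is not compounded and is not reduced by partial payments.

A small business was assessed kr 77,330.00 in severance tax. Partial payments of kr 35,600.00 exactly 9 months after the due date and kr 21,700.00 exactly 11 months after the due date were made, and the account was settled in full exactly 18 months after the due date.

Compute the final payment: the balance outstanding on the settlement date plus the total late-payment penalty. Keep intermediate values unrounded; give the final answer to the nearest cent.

kr 48,232.88

Balance at month 9: kr 77,330.0000 × (1 + 0.004)^9 = kr 80,158.8403…
After kr 35,600.00 payment: kr 80,158.8403… − kr 35,600.00 = kr 44,558.8403…
Balance at month 11: kr 44,558.8403… × (1 + 0.004)^2 = kr 44,916.0240…
After kr 21,700.00 payment: kr 44,916.0240… − kr 21,700.00 = kr 23,216.0240…
Balance at month 18: kr 23,216.0240… × (1 + 0.004)^7 = kr 23,873.9254…
Penalty: 18 × 1.75% × kr 77,330.00 = kr 24,358.95
Final settlement = outstanding balance + penalty = kr 23,873.9254… + kr 24,358.95 = kr 48,232.88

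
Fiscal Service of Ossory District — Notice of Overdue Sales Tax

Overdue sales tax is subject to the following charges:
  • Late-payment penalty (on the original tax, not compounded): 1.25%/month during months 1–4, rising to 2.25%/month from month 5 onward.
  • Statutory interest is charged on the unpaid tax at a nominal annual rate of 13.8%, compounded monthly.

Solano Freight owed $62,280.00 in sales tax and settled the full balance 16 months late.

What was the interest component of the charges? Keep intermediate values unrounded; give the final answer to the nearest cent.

$12,502.99

Interest (13.8%/yr ÷ 12 = 1.15%/month): $62,280.00 × ((1 + 0.0115)^16 − 1) = $12,502.9852…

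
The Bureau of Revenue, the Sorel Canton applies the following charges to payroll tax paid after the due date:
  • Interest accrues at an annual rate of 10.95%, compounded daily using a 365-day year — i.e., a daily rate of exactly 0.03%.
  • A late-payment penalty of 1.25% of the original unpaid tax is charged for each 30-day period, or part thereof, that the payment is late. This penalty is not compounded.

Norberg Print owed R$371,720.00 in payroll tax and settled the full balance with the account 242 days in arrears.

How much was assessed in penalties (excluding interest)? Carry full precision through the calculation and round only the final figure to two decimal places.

Penalty periods: ⌈242/30⌉ = 9; penalty = 9 × 1.25% × R$371,720.00 = R$41,818.50

R$41,818.50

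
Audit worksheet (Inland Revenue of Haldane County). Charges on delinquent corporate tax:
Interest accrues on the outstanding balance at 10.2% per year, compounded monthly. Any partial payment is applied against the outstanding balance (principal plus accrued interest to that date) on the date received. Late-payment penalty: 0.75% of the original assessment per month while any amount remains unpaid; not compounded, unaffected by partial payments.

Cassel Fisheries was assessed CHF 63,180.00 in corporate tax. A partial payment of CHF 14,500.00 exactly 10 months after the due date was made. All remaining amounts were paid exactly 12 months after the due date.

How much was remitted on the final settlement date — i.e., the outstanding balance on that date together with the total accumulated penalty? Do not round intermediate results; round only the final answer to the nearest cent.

CHF 60,872.99

Monthly rate = 10.2% ÷ 12 = 0.85%
Balance at month 10: CHF 63,180.0000 × (1 + 0.0085)^10 = CHF 68,760.4400…
After CHF 14,500.00 payment: CHF 68,760.4400… − CHF 14,500.00 = CHF 54,260.4400…
Balance at month 12: CHF 54,260.4400… × (1 + 0.0085)^2 = CHF 55,186.7878…
Penalty: 12 × 0.75% × CHF 63,180.00 = CHF 5,686.20
Final settlement = outstanding balance + penalty = CHF 55,186.7878… + CHF 5,686.20 = CHF 60,872.99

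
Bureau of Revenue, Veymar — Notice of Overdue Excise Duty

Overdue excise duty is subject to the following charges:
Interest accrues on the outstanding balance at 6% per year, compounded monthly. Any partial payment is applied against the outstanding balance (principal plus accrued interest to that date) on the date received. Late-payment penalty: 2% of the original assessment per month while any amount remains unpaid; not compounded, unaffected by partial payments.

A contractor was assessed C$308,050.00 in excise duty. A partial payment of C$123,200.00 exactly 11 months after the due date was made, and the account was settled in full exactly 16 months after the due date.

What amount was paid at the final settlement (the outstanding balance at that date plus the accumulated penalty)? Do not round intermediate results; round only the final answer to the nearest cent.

Monthly rate = 6% ÷ 12 = 0.5%
Balance at month 11: C$308,050.0000 × (1 + 0.005)^11 = C$325,422.7363…
After C$123,200.00 payment: C$325,422.7363… − C$123,200.00 = C$202,222.7363…
Balance at month 16: C$202,222.7363… × (1 + 0.005)^5 = C$207,329.1138…
Penalty: 16 × 2% × C$308,050.00 = C$98,576.00
Final settlement = outstanding balance + penalty = C$207,329.1138… + C$98,576.00 = C$305,905.11

C$305,905.11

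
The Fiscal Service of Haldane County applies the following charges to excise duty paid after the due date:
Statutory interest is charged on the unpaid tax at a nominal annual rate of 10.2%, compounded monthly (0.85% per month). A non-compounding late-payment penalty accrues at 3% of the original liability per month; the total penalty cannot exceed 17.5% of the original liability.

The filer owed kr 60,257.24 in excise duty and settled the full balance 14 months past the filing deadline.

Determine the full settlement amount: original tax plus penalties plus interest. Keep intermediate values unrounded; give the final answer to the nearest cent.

kr 78,382.84

Penalty (uncapped): 14 × 3% × kr 60,257.24 = kr 25,308.04…; cap = 17.5% × kr 60,257.24 = kr 10,545.02… → penalty = kr 10,545.02…
Interest: kr 60,257.24 × ((1 + 0.0085)^14 − 1) = kr 60,257.24 × 0.1258036… = kr 7,580.5781…
Total = kr 60,257.24 + kr 10,545.0170 + kr 7,580.5781… = kr 78,382.84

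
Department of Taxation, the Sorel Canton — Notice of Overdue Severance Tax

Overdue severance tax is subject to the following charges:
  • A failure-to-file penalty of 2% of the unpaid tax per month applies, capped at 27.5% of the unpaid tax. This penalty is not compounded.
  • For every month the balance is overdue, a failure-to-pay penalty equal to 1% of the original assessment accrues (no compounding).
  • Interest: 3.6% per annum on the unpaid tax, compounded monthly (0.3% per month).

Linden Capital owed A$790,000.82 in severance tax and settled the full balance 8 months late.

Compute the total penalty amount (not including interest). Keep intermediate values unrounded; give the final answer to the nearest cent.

Failure-to-file: 8 × 2% × A$790,000.82 = A$126,400.13… (under the 27.5% cap)
Failure-to-pay penalty = 1% × A$790,000.82 × 8 mo = A$63,200.07…
Total penalty = A$126,400.13… + A$63,200.07… = A$189,600.20

A$189,600.20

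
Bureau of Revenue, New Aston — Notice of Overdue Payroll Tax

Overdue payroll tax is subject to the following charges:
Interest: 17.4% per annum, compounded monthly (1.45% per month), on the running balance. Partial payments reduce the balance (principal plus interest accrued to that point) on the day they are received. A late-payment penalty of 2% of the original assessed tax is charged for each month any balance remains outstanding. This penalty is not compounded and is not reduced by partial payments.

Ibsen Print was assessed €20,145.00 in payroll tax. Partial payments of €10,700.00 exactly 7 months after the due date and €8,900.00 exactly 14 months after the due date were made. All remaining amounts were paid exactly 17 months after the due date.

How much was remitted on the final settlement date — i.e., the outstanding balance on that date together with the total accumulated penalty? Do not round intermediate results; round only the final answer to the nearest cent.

Balance at month 7: €20,145.0000 × (1 + 0.0145)^7 = €22,280.8437…
After €10,700.00 payment: €22,280.8437… − €10,700.00 = €11,580.8437…
Balance at month 14: €11,580.8437… × (1 + 0.0145)^7 = €12,808.6854…
After €8,900.00 payment: €12,808.6854… − €8,900.00 = €3,908.6854…
Balance at month 17: €3,908.6854… × (1 + 0.0145)^3 = €4,081.1905…
Penalty: 17 × 2% × €20,145.00 = €6,849.30
Final settlement = outstanding balance + penalty = €4,081.1905… + €6,849.30 = €10,930.49

€10,930.49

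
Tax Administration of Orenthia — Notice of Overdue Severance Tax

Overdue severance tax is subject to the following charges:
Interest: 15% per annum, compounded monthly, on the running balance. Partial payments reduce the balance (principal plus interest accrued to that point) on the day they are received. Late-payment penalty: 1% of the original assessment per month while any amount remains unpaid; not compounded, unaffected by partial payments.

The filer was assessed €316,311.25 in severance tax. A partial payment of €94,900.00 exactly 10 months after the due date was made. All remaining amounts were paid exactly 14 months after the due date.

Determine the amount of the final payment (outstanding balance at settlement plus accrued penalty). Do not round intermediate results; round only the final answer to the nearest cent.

€320,944.94

Monthly rate = 15% ÷ 12 = 1.25%
Balance at month 10: €316,311.2500 × (1 + 0.0125)^10 = €358,150.0015…
After €94,900.00 payment: €358,150.0015… − €94,900.00 = €263,250.0015…
Balance at month 14: €263,250.0015… × (1 + 0.0125)^4 = €276,661.3615…
Penalty: 14 × 1% × €316,311.25 = €44,283.58…
Final settlement = outstanding balance + penalty = €276,661.3615… + €44,283.58… = €320,944.94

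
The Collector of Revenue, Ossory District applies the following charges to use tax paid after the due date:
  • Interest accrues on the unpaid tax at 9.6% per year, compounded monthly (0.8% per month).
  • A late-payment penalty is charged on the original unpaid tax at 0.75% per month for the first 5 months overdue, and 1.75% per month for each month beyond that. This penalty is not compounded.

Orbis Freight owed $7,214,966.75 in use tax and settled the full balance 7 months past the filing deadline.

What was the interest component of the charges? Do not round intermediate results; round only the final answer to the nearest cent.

Interest: $7,214,966.75 × ((1 + 0.008)^7 − 1) = $7,214,966.75 × 0.0573621… = $413,865.3848…

$413,865.38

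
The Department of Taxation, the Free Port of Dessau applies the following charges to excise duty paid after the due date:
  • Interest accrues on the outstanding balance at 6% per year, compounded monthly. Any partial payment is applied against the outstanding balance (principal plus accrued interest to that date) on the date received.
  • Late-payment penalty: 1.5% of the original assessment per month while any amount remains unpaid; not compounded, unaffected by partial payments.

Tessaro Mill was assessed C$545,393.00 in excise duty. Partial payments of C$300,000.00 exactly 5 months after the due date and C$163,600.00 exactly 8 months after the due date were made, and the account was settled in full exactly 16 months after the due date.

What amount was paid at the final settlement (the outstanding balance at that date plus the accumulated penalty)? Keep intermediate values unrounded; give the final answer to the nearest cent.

C$234,415.32

Monthly rate = 6% ÷ 12 = 0.5%
Balance at month 5: C$545,393.0000 × (1 + 0.005)^5 = C$559,164.8567…
After C$300,000.00 payment: C$559,164.8567… − C$300,000.00 = C$259,164.8567…
Balance at month 8: C$259,164.8567… × (1 + 0.005)^3 = C$263,071.7993…
After C$163,600.00 payment: C$263,071.7993… − C$163,600.00 = C$99,471.7993…
Balance at month 16: C$99,471.7993… × (1 + 0.005)^8 = C$103,521.0022…
Penalty: 16 × 1.5% × C$545,393.00 = C$130,894.32
Final settlement = outstanding balance + penalty = C$103,521.0022… + C$130,894.32 = C$234,415.32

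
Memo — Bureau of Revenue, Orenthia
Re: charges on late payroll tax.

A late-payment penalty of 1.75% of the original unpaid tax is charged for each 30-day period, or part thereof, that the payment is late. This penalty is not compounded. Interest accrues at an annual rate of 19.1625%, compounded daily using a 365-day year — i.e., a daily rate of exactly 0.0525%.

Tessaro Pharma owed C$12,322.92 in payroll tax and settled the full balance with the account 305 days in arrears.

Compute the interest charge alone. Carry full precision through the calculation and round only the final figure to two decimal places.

C$2,139.36

Interest: C$12,322.92 × ((1 + 0.000525)^305 − 1) = C$12,322.92 × 0.17360826… = C$2,139.3606…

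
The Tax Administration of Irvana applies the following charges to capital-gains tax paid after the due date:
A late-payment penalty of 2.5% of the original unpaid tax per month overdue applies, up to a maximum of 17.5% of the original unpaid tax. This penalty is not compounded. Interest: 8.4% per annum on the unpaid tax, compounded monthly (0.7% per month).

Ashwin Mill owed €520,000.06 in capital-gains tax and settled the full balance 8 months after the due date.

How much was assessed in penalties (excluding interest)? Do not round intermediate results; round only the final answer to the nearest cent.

Penalty (uncapped): 8 × 2.5% × €520,000.06 = €104,000.01…; cap = 17.5% × €520,000.06 = €91,000.01… → penalty = €91,000.01…

€91,000.01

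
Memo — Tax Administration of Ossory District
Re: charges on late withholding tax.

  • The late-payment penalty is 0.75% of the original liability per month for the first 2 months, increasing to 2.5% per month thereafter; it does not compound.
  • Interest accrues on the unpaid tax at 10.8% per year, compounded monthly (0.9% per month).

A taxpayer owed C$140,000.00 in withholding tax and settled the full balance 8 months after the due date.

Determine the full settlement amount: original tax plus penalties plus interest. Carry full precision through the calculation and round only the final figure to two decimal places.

C$173,503.30

Penalty, months 1–2: 2 × 0.75% × C$140,000.00 = C$2,100.00
Penalty, months 3–8: 6 × 2.5% × C$140,000.00 = C$21,000.00
Interest: C$140,000.00 × ((1 + 0.009)^8 − 1) = C$140,000.00 × 0.0743093… = C$10,403.3001…
Total = C$140,000.00 + C$23,100.0000 + C$10,403.3001… = C$173,503.30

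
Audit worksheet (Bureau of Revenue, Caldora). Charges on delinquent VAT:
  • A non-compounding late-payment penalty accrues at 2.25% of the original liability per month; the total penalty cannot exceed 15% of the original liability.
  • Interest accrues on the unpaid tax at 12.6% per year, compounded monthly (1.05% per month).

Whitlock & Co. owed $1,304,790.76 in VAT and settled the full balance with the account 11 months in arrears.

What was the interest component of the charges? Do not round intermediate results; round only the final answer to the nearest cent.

Interest: $1,304,790.76 × ((1 + 0.0105)^11 − 1) = $1,304,790.76 × 0.1217588… = $158,869.7949…

$158,869.79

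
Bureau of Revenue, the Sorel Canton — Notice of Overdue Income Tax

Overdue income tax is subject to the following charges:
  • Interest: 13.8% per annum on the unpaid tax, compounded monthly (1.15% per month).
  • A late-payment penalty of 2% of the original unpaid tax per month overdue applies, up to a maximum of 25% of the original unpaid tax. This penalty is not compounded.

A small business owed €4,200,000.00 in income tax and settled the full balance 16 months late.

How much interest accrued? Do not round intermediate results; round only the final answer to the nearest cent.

€843,168.56

Interest: €4,200,000.00 × ((1 + 0.0115)^16 − 1) = €4,200,000.00 × 0.2007544… = €843,168.5611…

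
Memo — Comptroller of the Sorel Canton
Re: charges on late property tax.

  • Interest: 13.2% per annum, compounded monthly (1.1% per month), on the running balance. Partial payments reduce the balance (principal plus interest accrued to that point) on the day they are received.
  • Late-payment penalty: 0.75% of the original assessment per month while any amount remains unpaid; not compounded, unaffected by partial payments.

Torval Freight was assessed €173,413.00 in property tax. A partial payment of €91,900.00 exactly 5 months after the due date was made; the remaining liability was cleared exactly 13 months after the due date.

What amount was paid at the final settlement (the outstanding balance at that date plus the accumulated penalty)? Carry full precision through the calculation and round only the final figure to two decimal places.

Balance at month 5: €173,413.0000 × (1 + 0.011)^5 = €183,162.8656…
After €91,900.00 payment: €183,162.8656… − €91,900.00 = €91,262.8656…
Balance at month 13: €91,262.8656… × (1 + 0.011)^8 = €99,610.0931…
Penalty: 13 × 0.75% × €173,413.00 = €16,907.77…
Final settlement = outstanding balance + penalty = €99,610.0931… + €16,907.77… = €116,517.86

€116,517.86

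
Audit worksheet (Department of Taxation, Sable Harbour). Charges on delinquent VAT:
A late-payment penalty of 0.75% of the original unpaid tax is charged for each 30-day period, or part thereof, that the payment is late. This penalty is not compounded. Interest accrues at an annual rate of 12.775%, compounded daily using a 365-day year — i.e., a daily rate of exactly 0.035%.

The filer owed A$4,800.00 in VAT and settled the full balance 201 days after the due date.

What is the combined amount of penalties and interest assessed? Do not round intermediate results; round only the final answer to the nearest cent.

Penalty periods: ⌈201/30⌉ = 7; penalty = 7 × 0.75% × A$4,800.00 = A$252.00
Interest: A$4,800.00 × ((1 + 0.00035)^201 − 1) = A$4,800.00 × 0.07287042… = A$349.7780…
Penalties + interest = A$252.0000 + A$349.7780… = A$601.78

A$601.78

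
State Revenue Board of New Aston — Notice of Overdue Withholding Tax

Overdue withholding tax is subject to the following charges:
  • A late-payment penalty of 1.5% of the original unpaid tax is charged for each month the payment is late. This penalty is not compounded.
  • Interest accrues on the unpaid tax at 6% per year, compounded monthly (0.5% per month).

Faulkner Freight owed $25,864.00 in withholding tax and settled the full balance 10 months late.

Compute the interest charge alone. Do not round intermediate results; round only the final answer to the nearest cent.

Interest: $25,864.00 × ((1 + 0.005)^10 − 1) = $25,864.00 × 0.0511401… = $1,322.6884…

$1,322.69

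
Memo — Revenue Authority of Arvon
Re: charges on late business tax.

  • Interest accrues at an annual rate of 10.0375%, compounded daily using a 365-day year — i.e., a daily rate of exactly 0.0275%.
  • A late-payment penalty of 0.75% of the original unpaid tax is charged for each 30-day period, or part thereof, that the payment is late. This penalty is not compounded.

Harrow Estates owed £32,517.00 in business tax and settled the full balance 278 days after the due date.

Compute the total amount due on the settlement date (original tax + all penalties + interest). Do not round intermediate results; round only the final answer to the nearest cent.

Penalty periods: ⌈278/30⌉ = 10; penalty = 10 × 0.75% × £32,517.00 = £2,438.78…
Interest: £32,517.00 × ((1 + 0.000275)^278 − 1) = £32,517.00 × 0.07943687… = £2,583.0488…
Total = £32,517.00 + £2,438.7750 + £2,583.0488… = £37,538.82

£37,538.82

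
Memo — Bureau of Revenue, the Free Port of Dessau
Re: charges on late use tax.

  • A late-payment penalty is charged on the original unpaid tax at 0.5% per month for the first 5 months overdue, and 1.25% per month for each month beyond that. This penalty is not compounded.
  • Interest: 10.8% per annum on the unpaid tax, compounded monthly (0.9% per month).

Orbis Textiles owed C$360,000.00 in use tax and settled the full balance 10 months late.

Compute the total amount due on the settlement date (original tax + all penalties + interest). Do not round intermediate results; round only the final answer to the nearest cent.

Penalty, months 1–5: 5 × 0.5% × C$360,000.00 = C$9,000.00
Penalty, months 6–10: 5 × 1.25% × C$360,000.00 = C$22,500.00
Interest: C$360,000.00 × ((1 + 0.009)^10 − 1) = C$360,000.00 × 0.0937339… = C$33,744.1942…
Total = C$360,000.00 + C$31,500.0000 + C$33,744.1942… = C$425,244.19

C$425,244.19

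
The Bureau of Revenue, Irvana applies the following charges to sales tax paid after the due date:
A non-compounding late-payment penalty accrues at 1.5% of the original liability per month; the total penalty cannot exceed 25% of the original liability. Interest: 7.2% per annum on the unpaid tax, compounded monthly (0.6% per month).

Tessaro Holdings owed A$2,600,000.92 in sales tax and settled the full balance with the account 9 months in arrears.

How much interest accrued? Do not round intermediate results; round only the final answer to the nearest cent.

A$143,817.25

Interest: A$2,600,000.92 × ((1 + 0.006)^9 − 1) = A$2,600,000.92 × 0.0553143… = A$143,817.2524…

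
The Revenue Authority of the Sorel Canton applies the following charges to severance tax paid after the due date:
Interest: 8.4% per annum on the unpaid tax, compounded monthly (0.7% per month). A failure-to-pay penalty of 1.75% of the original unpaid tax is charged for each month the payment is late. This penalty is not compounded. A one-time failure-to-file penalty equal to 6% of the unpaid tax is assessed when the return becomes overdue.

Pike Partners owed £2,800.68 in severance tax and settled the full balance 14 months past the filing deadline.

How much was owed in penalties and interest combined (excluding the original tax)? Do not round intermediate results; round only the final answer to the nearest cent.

Failure-to-file penalty: 6% × £2,800.68 = £168.04…
Failure-to-pay penalty: 14 × 1.75% × £2,800.68 = £686.17…
Interest: £2,800.68 × ((1 + 0.007)^14 − 1) = £2,800.68 × 0.1025863… = £287.3114…
Penalties + interest = £854.2074 + £287.3114… = £1,141.52

£1,141.52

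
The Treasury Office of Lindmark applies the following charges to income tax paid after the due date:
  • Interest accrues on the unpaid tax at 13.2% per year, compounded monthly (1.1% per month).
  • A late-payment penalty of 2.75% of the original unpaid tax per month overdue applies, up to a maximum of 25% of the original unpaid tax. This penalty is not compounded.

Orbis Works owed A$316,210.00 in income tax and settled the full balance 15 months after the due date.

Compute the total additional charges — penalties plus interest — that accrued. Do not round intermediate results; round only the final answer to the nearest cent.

A$135,442.57

Penalty (uncapped): 15 × 2.75% × A$316,210.00 = A$130,436.63…; cap = 25% × A$316,210.00 = A$79,052.50 → penalty = A$79,052.50
Interest: A$316,210.00 × ((1 + 0.011)^15 − 1) = A$316,210.00 × 0.1783311… = A$56,390.0716…
Penalties + interest = A$79,052.5000 + A$56,390.0716… = A$135,442.57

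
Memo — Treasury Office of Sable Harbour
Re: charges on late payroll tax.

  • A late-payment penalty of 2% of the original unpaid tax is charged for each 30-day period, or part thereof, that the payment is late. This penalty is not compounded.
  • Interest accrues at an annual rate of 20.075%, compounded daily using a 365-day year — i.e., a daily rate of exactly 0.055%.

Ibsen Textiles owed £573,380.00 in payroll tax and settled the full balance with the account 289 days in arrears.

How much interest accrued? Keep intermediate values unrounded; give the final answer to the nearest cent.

Interest: £573,380.00 × ((1 + 0.00055)^289 − 1) = £573,380.00 × 0.17222811… = £98,752.1533…

£98,752.15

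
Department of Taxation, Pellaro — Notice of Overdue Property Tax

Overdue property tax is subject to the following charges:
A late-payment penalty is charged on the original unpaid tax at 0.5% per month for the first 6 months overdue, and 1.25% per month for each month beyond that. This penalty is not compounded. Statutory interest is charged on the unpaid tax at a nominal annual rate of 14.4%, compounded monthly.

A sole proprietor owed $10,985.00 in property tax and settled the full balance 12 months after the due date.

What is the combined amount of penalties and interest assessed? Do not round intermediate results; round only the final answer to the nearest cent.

$2,843.96

Penalty, months 1–6: 6 × 0.5% × $10,985.00 = $329.55
Penalty, months 7–12: 6 × 1.25% × $10,985.00 = $823.88…
Interest (14.4%/yr ÷ 12 = 1.2%/month): $10,985.00 × ((1 + 0.012)^12 − 1) = $1,690.5324…
Penalties + interest = $1,153.4250 + $1,690.5324… = $2,843.96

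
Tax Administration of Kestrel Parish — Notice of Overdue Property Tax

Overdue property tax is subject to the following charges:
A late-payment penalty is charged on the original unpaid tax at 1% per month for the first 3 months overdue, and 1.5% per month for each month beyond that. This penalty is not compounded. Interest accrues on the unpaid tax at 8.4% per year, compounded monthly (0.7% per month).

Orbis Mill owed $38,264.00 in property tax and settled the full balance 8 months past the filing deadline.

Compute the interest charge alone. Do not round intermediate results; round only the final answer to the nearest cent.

$2,196.02

Interest: $38,264.00 × ((1 + 0.007)^8 − 1) = $38,264.00 × 0.0573914… = $2,196.0237…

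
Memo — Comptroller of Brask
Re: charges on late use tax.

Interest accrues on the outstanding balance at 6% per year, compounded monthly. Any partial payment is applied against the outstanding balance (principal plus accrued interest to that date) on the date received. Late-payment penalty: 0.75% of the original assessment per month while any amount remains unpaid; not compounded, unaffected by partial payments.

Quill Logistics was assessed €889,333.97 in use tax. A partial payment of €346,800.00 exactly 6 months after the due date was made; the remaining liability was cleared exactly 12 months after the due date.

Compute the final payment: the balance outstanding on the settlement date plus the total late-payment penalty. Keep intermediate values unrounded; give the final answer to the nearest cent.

€666,891.28

Monthly rate = 6% ÷ 12 = 0.5%
Balance at month 6: €889,333.9700 × (1 + 0.005)^6 = €916,349.7210…
After €346,800.00 payment: €916,349.7210… − €346,800.00 = €569,549.7210…
Balance at month 12: €569,549.7210… × (1 + 0.005)^6 = €586,851.2230…
Penalty: 12 × 0.75% × €889,333.97 = €80,040.06…
Final settlement = outstanding balance + penalty = €586,851.2230… + €80,040.06… = €666,891.28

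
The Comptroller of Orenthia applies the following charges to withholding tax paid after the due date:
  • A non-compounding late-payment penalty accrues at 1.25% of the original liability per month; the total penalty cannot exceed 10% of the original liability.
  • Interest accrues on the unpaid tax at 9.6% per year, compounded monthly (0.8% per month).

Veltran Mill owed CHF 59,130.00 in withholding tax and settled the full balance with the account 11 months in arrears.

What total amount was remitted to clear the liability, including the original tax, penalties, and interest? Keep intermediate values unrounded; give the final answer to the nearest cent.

Penalty (uncapped): 11 × 1.25% × CHF 59,130.00 = CHF 8,130.38…; cap = 10% × CHF 59,130.00 = CHF 5,913.00 → penalty = CHF 5,913.00
Interest: CHF 59,130.00 × ((1 + 0.008)^11 − 1) = CHF 59,130.00 × 0.0916058… = CHF 5,416.6537…
Total = CHF 59,130.00 + CHF 5,913.0000 + CHF 5,416.6537… = CHF 70,459.65

CHF 70,459.65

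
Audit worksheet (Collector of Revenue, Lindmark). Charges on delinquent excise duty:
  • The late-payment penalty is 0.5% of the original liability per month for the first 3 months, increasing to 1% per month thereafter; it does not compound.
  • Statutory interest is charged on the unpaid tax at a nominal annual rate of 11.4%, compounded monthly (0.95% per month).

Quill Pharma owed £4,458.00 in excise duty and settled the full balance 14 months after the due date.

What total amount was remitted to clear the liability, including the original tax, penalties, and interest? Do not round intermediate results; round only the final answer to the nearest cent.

£5,646.20

Penalty, months 1–3: 3 × 0.5% × £4,458.00 = £66.87
Penalty, months 4–14: 11 × 1% × £4,458.00 = £490.38
Interest: £4,458.00 × ((1 + 0.0095)^14 − 1) = £4,458.00 × 0.1415331… = £630.9548…
Total = £4,458.00 + £557.2500 + £630.9548… = £5,646.20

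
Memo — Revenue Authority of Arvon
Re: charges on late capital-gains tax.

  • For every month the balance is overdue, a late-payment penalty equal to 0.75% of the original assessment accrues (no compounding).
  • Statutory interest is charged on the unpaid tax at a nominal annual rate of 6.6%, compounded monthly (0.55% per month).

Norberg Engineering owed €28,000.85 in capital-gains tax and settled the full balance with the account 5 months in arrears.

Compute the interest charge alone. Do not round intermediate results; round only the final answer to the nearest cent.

Interest: €28,000.85 × ((1 + 0.0055)^5 − 1) = €28,000.85 × 0.0278042… = €778.5403…

€778.54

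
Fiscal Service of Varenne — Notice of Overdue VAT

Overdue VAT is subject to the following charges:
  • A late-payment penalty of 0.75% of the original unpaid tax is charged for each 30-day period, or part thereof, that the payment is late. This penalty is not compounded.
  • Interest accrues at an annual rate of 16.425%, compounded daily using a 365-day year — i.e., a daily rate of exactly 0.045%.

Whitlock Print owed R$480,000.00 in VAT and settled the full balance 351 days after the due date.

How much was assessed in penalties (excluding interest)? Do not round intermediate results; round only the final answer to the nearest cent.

Penalty periods: ⌈351/30⌉ = 12; penalty = 12 × 0.75% × R$480,000.00 = R$43,200.00

R$43,200.00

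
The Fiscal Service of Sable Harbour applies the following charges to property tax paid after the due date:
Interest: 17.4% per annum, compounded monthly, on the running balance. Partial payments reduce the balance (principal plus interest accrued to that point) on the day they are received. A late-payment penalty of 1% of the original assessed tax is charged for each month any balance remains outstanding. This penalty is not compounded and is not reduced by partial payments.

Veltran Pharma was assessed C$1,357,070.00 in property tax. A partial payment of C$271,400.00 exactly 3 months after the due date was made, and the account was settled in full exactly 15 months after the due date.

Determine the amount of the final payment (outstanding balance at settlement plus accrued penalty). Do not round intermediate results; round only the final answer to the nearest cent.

C$1,565,141.44

Monthly rate = 17.4% ÷ 12 = 1.45%
Balance at month 3: C$1,357,070.0000 × (1 + 0.0145)^3 = C$1,416,962.6541…
After C$271,400.00 payment: C$1,416,962.6541… − C$271,400.00 = C$1,145,562.6541…
Balance at month 15: C$1,145,562.6541… × (1 + 0.0145)^12 = C$1,361,580.9402…
Penalty: 15 × 1% × C$1,357,070.00 = C$203,560.50
Final settlement = outstanding balance + penalty = C$1,361,580.9402… + C$203,560.50 = C$1,565,141.44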